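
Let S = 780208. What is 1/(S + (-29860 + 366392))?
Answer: 1/1116740 ≈ 8.9546e-7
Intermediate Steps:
1/(S + (-29860 + 366392)) = 1/(780208 + (-29860 + 366392)) = 1/(780208 + 336532) = 1/1116740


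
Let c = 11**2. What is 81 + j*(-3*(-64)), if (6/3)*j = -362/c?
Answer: -24951/121 ≈ -206.21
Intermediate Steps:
c = 121
j = -181/121 (j = (-362/121)/2 = (-362*1/121)/2 = (1/2)*(-362/121) = -181/121 ≈ -1.4959)
81 + j*(-3*(-64)) = 81 - (-543)*(-64)/121 = 81 - 181/121*192 = 81 - 34752/121 = -24951/121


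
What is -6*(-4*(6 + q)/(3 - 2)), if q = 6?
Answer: 288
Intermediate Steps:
-6*(-4*(6 + q)/(3 - 2)) = -6*(-4*(6 + 6)/(3 - 2)) = -6*(-48/1) = -6*(-48) = 288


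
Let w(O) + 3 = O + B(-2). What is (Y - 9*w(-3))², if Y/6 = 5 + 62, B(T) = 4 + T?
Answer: 191844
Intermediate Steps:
w(O) = -1 + O (w(O) = -3 + (O + (4 - 2)) = -3 + (O + 2) = -3 + (2 + O) = -1 + O)
Y = 402 (Y = 6*(5 + 62) = 6*67 = 402)
(Y - 9*w(-3))² = (402 - 9*(-1 - 3))² = (402 - 9*(-4))² = (402 + 36)² = 438² = 191844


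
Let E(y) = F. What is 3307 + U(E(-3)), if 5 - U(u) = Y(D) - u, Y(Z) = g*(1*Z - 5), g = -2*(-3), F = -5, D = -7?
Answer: 3379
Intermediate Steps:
g = 6
E(y) = -5
Y(Z) = -30 + 6*Z (Y(Z) = 6*(1*Z - 5) = 6*(Z - 5) = 6*(-5 + Z) = -30 + 6*Z)
U(u) = 77 + u (U(u) = 5 - ((-30 + 6*(-7)) - u) = 5 - ((-30 - 42) - u) = 5 - (-72 - u) = 5 + (72 + u) = 77 + u)
3307 + U(E(-3)) = 3307 + (77 - 5) = 3307 + 72 = 3379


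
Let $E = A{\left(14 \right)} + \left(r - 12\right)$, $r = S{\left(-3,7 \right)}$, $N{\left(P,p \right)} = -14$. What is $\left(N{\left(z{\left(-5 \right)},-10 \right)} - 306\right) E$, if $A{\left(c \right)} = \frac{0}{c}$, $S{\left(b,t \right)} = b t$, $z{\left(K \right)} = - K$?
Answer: $10560$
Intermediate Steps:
$r = -21$ ($r = \left(-3\right) 7 = -21$)
$A{\left(c \right)} = 0$
$E = -33$ ($E = 0 - 33 = -33$)
$\left(N{\left(z{\left(-5 \right)},-10 \right)} - 306\right) E = \left(-14 - 306\right) \left(-33\right) = \left(-320\right) \left(-33\right) = 10560$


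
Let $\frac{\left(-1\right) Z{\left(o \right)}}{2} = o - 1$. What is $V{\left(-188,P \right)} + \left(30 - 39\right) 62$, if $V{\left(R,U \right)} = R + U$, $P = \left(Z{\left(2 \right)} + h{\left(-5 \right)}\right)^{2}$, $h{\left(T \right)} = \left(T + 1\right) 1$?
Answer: $-710$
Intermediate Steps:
$Z{\left(o \right)} = 2 - 2 o$ ($Z{\left(o \right)} = - 2 \left(o - 1\right) = - 2 \left(-1 + o\right) = 2 - 2 o$)
$h{\left(T \right)} = 1 + T$ ($h{\left(T \right)} = \left(1 + T\right) 1 = 1 + T$)
$P = 36$ ($P = \left(\left(2 - 4\right) + \left(1 - 5\right)\right)^{2} = \left(\left(2 - 4\right) - 4\right)^{2} = \left(-2 - 4\right)^{2} = \left(-6\right)^{2} = 36$)
$V{\left(-188,P \right)} + \left(30 - 39\right) 62 = \left(-188 + 36\right) + \left(30 - 39\right) 62 = -152 - 558 = -710$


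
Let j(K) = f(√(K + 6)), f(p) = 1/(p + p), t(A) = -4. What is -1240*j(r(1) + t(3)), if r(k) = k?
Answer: -620*√3/3 ≈ -357.96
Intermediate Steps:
f(p) = 1/(2*p)
j(K) = 1/(2*√(6 + K)) (j(K) = 1/(2*(√(K + 6))) = 1/(2*(√(6 + K))) = 1/(2*√(6 + K)))
-1240*j(r(1) + t(3)) = -620/√(6 + (1 - 4)) = -620/√(6 - 3) = -620/√3 = -620*√3/3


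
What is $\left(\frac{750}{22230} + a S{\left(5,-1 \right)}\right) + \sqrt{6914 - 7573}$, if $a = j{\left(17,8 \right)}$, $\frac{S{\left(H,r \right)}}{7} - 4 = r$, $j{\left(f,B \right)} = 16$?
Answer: $\frac{249001}{741} + i \sqrt{659} \approx 336.03 + 25.671 i$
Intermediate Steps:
$S{\left(H,r \right)} = 28 + 7 r$
$a = 16$
$\left(\frac{750}{22230} + a S{\left(5,-1 \right)}\right) + \sqrt{6914 - 7573} = \left(\frac{750}{22230} + 16 \left(28 + 7 \left(-1\right)\right)\right) + \sqrt{6914 - 7573} = \left(750 \cdot \frac{1}{22230} + 16 \left(28 - 7\right)\right) + \sqrt{-659} = \left(\frac{25}{741} + 16 \cdot 21\right) + i \sqrt{659} = \left(\frac{25}{741} + 336\right) + i \sqrt{659} = \frac{249001}{741} + i \sqrt{659}$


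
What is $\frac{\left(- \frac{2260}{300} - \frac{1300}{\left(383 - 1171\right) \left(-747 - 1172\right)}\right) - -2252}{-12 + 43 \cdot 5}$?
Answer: $\frac{12727568806}{1151140935} \approx 11.056$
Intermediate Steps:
$\frac{\left(- \frac{2260}{300} - \frac{1300}{\left(383 - 1171\right) \left(-747 - 1172\right)}\right) - -2252}{-12 + 43 \cdot 5} = \frac{\left(\left(-2260\right) \frac{1}{300} - \frac{1300}{\left(-788\right) \left(-1919\right)}\right) + 2252}{-12 + 215} = \frac{\left(- \frac{113}{15} - \frac{1300}{1512172}\right) + 2252}{203} = \left(\left(- \frac{113}{15} - \frac{325}{378043}\right) + 2252\right) \frac{1}{203} = \left(- \frac{42723734}{5670645} + 2252\right) \frac{1}{203} = \frac{12727568806}{5670645} \cdot \frac{1}{203} = \frac{12727568806}{1151140935}$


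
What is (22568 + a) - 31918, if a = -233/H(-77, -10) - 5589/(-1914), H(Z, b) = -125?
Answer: -745280971/79750 ≈ -9345.2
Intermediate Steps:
a = 381529/79750 (a = -233/(-125) - 5589/(-1914) = -233*(-1/125) - 5589*(-1/1914) = 233/125 + 1863/638 = 381529/79750 ≈ 4.7841)
(22568 + a) - 31918 = (22568 + 381529/79750) - 31918 = 1800179529/79750 - 31918 = -745280971/79750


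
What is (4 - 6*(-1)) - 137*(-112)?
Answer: 15354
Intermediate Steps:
(4 - 6*(-1)) - 137*(-112) = (4 + 6) + 15344 = 10 + 15344 = 15354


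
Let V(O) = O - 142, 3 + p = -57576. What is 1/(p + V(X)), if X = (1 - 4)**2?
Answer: -1/57712 ≈ -1.7327e-5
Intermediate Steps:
p = -57579 (p = -3 - 57576 = -57579)
X = 9 (X = (-3)**2 = 9)
V(O) = -142 + O
1/(p + V(X)) = 1/(-57579 + (-142 + 9)) = 1/(-57579 - 133) = 1/(-57712) = -1/57712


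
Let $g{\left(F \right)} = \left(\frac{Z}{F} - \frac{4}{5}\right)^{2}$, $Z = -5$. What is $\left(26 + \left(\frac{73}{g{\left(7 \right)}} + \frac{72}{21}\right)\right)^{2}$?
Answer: $\frac{1451131027641}{386633569} \approx 3753.2$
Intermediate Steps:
$g{\left(F \right)} = \left(- \frac{4}{5} - \frac{5}{F}\right)^{2}$ ($g{\left(F \right)} = \left(- \frac{5}{F} - \frac{4}{5}\right)^{2} = \left(- \frac{4}{5} - \frac{5}{F}\right)^{2}$)
$\left(26 + \left(\frac{73}{g{\left(7 \right)}} + \frac{72}{21}\right)\right)^{2} = \left(26 + \left(\frac{73}{\frac{1}{25} \cdot \frac{1}{49} \left(25 + 4 \cdot 7\right)^{2}} + \frac{72}{21}\right)\right)^{2} = \left(26 + \left(\frac{73}{\frac{1}{25} \cdot \frac{1}{49} \left(25 + 28\right)^{2}} + 72 \cdot \frac{1}{21}\right)\right)^{2} = \left(26 + \left(\frac{73}{\frac{1}{25} \cdot \frac{1}{49} \cdot 53^{2}} + \frac{24}{7}\right)\right)^{2} = \left(26 + \left(\frac{73}{\frac{1}{25} \cdot \frac{1}{49} \cdot 2809} + \frac{24}{7}\right)\right)^{2} = \left(26 + \left(\frac{73}{\frac{2809}{1225}} + \frac{24}{7}\right)\right)^{2} = \left(26 + \left(73 \cdot \frac{1225}{2809} + \frac{24}{7}\right)\right)^{2} = \left(26 + \left(\frac{89425}{2809} + \frac{24}{7}\right)\right)^{2} = \left(26 + \frac{693391}{19663}\right)^{2} = \left(\frac{1204629}{19663}\right)^{2} = \frac{1451131027641}{386633569}$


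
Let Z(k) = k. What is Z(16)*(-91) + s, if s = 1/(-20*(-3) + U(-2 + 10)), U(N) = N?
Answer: -99007/68 ≈ -1456.0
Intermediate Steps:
s = 1/68 (s = 1/(-20*(-3) + (-2 + 10)) = 1/(60 + 8) = 1/68 ≈ 0.014706)
Z(16)*(-91) + s = 16*(-91) + 1/68 = -1456 + 1/68 = -99007/68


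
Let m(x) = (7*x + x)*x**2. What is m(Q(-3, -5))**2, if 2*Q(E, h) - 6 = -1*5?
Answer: 1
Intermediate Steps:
Q(E, h) = 1/2 (Q(E, h) = 3 + (-1*5)/2 = 3 + (1/2)*(-5) = 3 - 5/2 = 1/2)
m(x) = 8*x**3 (m(x) = (8*x)*x**2 = 8*x**3)
m(Q(-3, -5))**2 = (8*(1/2)**3)**2 = (8*(1/8))**2 = 1**2 = 1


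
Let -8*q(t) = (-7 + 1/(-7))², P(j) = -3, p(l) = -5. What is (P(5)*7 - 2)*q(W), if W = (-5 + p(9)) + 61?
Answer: 14375/98 ≈ 146.68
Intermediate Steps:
W = 51 (W = (-5 - 5) + 61 = -10 + 61 = 51)
q(t) = -625/98 (q(t) = -(-7 + 1/(-7))²/8 = -(-7 - ⅐)²/8 = -(-50/7)²/8 = -⅛*2500/49 = -625/98)
(P(5)*7 - 2)*q(W) = (-3*7 - 2)*(-625/98) = (-21 - 2)*(-625/98) = -23*(-625/98) = 14375/98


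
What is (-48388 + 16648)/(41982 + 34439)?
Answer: -31740/76421 ≈ -0.41533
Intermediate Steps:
(-48388 + 16648)/(41982 + 34439) = -31740/76421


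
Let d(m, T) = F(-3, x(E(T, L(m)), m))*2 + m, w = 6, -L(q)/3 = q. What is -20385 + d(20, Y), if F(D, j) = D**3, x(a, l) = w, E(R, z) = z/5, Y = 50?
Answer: -20419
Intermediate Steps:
L(q) = -3*q
E(R, z) = z/5 (E(R, z) = z*(1/5) = z/5)
x(a, l) = 6
d(m, T) = -54 + m (d(m, T) = (-3)**3*2 + m = -27*2 + m = -54 + m)
-20385 + d(20, Y) = -20385 + (-54 + 20) = -20385 - 34 = -20419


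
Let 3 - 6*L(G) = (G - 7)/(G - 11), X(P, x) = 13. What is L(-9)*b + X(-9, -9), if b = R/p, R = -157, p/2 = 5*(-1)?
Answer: 5627/300 ≈ 18.757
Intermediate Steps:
p = -10 (p = 2*(5*(-1)) = 2*(-5) = -10)
b = 157/10 (b = -157/(-10) = -157*(-⅒) = 157/10 ≈ 15.700)
L(G) = ½ - (-7 + G)/(6*(-11 + G)) (L(G) = ½ - (G - 7)/(6*(G - 11)) = ½ - (-7 + G)/(6*(-11 + G)))
L(-9)*b + X(-9, -9) = ((-13 - 9)/(3*(-11 - 9)))*(157/10) + 13 = ((⅓)*(-22)/(-20))*(157/10) + 13 = ((⅓)*(-1/20)*(-22))*(157/10) + 13 = (11/30)*(157/10) + 13 = 1727/300 + 13 = 5627/300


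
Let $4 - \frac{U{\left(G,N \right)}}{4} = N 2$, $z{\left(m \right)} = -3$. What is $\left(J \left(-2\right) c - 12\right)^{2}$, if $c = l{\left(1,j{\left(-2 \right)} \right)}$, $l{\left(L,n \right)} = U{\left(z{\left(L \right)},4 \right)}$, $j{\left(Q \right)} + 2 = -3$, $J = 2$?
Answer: $2704$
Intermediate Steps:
$j{\left(Q \right)} = -5$ ($j{\left(Q \right)} = -2 - 3 = -5$)
$U{\left(G,N \right)} = 16 - 8 N$ ($U{\left(G,N \right)} = 16 - 4 N 2 = 16 - 4 \cdot 2 N = 16 - 8 N$)
$l{\left(L,n \right)} = -16$ ($l{\left(L,n \right)} = 16 - 32 = -16$)
$c = -16$
$\left(J \left(-2\right) c - 12\right)^{2} = \left(2 \left(-2\right) \left(-16\right) - 12\right)^{2} = \left(\left(-4\right) \left(-16\right) - 12\right)^{2} = \left(64 - 12\right)^{2} = 52^{2} = 2704$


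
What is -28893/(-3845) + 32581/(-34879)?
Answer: 882485002/134109755 ≈ 6.5803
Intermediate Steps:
-28893/(-3845) + 32581/(-34879) = -28893*(-1/3845) + 32581*(-1/34879) = 28893/3845 - 32581/34879 = 882485002/134109755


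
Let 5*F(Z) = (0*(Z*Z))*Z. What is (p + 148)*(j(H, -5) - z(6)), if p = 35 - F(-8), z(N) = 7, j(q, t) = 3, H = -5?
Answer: -732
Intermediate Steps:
F(Z) = 0 (F(Z) = ((0*(Z*Z))*Z)/5 = ((0*Z²)*Z)/5 = (0*Z)/5 = (⅕)*0 = 0)
p = 35 (p = 35 - 1*0 = 35 + 0 = 35)
(p + 148)*(j(H, -5) - z(6)) = (35 + 148)*(3 - 1*7) = 183*(3 - 7) = 183*(-4) = -732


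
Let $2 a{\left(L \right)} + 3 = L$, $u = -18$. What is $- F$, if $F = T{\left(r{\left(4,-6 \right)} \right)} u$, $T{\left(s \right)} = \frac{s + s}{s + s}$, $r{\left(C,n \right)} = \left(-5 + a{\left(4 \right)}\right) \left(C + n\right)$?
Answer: $18$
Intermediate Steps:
$a{\left(L \right)} = - \frac{3}{2} + \frac{L}{2}$
$r{\left(C,n \right)} = - \frac{9 C}{2} - \frac{9 n}{2}$ ($r{\left(C,n \right)} = \left(-5 + \left(- \frac{3}{2} + \frac{1}{2} \cdot 4\right)\right) \left(C + n\right) = \left(-5 + \left(- \frac{3}{2} + 2\right)\right) \left(C + n\right) = \left(-5 + \frac{1}{2}\right) \left(C + n\right) = - \frac{9 \left(C + n\right)}{2} = - \frac{9 C}{2} - \frac{9 n}{2}$)
$T{\left(s \right)} = 1$ ($T{\left(s \right)} = \frac{2 s}{2 s} = 2 s \frac{1}{2 s} = 1$)
$F = -18$ ($F = 1 \left(-18\right) = -18$)
$- F = \left(-1\right) \left(-18\right) = 18$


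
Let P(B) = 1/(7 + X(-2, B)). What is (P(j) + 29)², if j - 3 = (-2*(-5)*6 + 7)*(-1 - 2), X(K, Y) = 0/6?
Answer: 41616/49 ≈ 849.31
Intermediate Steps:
X(K, Y) = 0 (X(K, Y) = 0*(⅙) = 0)
j = -198 (j = 3 + (-2*(-5)*6 + 7)*(-1 - 2) = 3 + (10*6 + 7)*(-3) = 3 + (60 + 7)*(-3) = 3 + 67*(-3) = 3 - 201 = -198)
P(B) = ⅐ (P(B) = 1/(7 + 0) = 1/7 = ⅐)
(P(j) + 29)² = (⅐ + 29)² = (204/7)² = 41616/49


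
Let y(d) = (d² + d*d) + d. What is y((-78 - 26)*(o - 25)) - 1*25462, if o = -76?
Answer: 220653074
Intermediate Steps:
y(d) = d + 2*d² (y(d) = (d² + d²) + d = 2*d² + d = d + 2*d²)
y((-78 - 26)*(o - 25)) - 1*25462 = ((-78 - 26)*(-76 - 25))*(1 + 2*((-78 - 26)*(-76 - 25))) - 1*25462 = (-104*(-101))*(1 + 2*(-104*(-101))) - 25462 = 10504*(1 + 2*10504) - 25462 = 10504*(1 + 21008) - 25462 = 10504*21009 - 25462 = 220678536 - 25462 = 220653074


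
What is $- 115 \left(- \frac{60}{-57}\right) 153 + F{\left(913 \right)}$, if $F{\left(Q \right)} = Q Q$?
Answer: $\frac{15485911}{19} \approx 8.1505 \cdot 10^{5}$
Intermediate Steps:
$F{\left(Q \right)} = Q^{2}$
$- 115 \left(- \frac{60}{-57}\right) 153 + F{\left(913 \right)} = - 115 \left(- \frac{60}{-57}\right) 153 + 913^{2} = - 115 \left(\left(-60\right) \left(- \frac{1}{57}\right)\right) 153 + 833569 = \left(-115\right) \frac{20}{19} \cdot 153 + 833569 = \left(- \frac{2300}{19}\right) 153 + 833569 = - \frac{351900}{19} + 833569 = \frac{15485911}{19}$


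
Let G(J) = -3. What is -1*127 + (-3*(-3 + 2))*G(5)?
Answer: -136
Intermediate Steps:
-1*127 + (-3*(-3 + 2))*G(5) = -1*127 - 3*(-3 + 2)*(-3) = -127 - 3*(-1)*(-3) = -127 + 3*(-3) = -127 - 9 = -136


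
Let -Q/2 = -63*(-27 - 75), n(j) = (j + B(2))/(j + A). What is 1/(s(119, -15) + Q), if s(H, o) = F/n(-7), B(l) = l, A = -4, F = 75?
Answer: -1/12687 ≈ -7.8821e-5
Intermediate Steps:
n(j) = (2 + j)/(-4 + j) (n(j) = (j + 2)/(j - 4) = (2 + j)/(-4 + j))
s(H, o) = 165 (s(H, o) = 75/(((2 - 7)/(-4 - 7))) = 75/((-5/(-11))) = 75/((-1/11*(-5))) = 75/(5/11) = 75*(11/5) = 165)
Q = -12852 (Q = -(-126)*(-27 - 75) = -(-126)*(-102) = -2*6426 = -12852)
1/(s(119, -15) + Q) = 1/(165 - 12852) = 1/(-12687) = -1/12687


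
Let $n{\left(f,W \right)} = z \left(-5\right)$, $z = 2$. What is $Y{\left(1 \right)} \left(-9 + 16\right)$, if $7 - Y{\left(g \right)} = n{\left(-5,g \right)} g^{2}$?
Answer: $119$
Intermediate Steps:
$n{\left(f,W \right)} = -10$ ($n{\left(f,W \right)} = 2 \left(-5\right) = -10$)
$Y{\left(g \right)} = 7 + 10 g^{2}$ ($Y{\left(g \right)} = 7 - - 10 g^{2} = 7 + 10 g^{2}$)
$Y{\left(1 \right)} \left(-9 + 16\right) = \left(7 + 10 \cdot 1^{2}\right) \left(-9 + 16\right) = \left(7 + 10 \cdot 1\right) 7 = \left(7 + 10\right) 7 = 17 \cdot 7 = 119$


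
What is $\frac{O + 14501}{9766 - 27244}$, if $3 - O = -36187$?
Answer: $- \frac{16897}{5826} \approx -2.9003$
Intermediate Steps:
$O = 36190$ ($O = 3 - -36187 = 3 + 36187 = 36190$)
$\frac{O + 14501}{9766 - 27244} = \frac{36190 + 14501}{9766 - 27244} = \frac{50691}{-17478} = 50691 \left(- \frac{1}{17478}\right) = - \frac{16897}{5826}$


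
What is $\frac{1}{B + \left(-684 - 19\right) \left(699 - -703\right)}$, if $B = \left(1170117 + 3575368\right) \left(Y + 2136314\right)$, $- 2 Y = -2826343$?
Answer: $\frac{2}{33688058424723} \approx 5.9368 \cdot 10^{-14}$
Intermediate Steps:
$Y = \frac{2826343}{2}$ ($Y = \left(- \frac{1}{2}\right) \left(-2826343\right) = \frac{2826343}{2} \approx 1.4132 \cdot 10^{6}$)
$B = \frac{33688060395935}{2}$ ($B = \left(1170117 + 3575368\right) \left(\frac{2826343}{2} + 2136314\right) = 4745485 \cdot \frac{7098971}{2} = \frac{33688060395935}{2} \approx 1.6844 \cdot 10^{13}$)
$\frac{1}{B + \left(-684 - 19\right) \left(699 - -703\right)} = \frac{1}{\frac{33688060395935}{2} + \left(-684 - 19\right) \left(699 - -703\right)} = \frac{1}{\frac{33688060395935}{2} - 703 \left(699 + 703\right)} = \frac{1}{\frac{33688060395935}{2} - 985606} = \frac{1}{\frac{33688058424723}{2}} = \frac{2}{33688058424723}$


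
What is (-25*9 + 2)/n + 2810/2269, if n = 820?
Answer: 1798213/1860580 ≈ 0.96648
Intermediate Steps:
(-25*9 + 2)/n + 2810/2269 = (-25*9 + 2)/820 + 2810/2269 = (-225 + 2)*(1/820) + 2810*(1/2269) = -223*1/820 + 2810/2269 = -223/820 + 2810/2269 = 1798213/1860580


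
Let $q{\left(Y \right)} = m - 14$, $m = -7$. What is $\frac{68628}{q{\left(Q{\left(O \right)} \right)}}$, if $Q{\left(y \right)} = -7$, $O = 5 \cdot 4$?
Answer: $-3268$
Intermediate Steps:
$O = 20$
$q{\left(Y \right)} = -21$ ($q{\left(Y \right)} = -7 - 14 = -21$)
$\frac{68628}{q{\left(Q{\left(O \right)} \right)}} = \frac{68628}{-21} = 68628 \left(- \frac{1}{21}\right) = -3268$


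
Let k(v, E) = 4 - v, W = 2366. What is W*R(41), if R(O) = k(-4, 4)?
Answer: 18928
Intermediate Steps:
R(O) = 8 (R(O) = 4 - 1*(-4) = 4 + 4 = 8)
W*R(41) = 2366*8 = 18928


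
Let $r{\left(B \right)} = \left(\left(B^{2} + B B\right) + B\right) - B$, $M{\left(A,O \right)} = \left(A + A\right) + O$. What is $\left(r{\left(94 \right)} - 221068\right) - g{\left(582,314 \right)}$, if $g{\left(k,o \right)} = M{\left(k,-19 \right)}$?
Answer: $-204541$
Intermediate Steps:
$M{\left(A,O \right)} = O + 2 A$ ($M{\left(A,O \right)} = 2 A + O = O + 2 A$)
$r{\left(B \right)} = 2 B^{2}$ ($r{\left(B \right)} = \left(\left(B^{2} + B^{2}\right) + B\right) - B = \left(2 B^{2} + B\right) - B = \left(B + 2 B^{2}\right) - B = 2 B^{2}$)
$g{\left(k,o \right)} = -19 + 2 k$
$\left(r{\left(94 \right)} - 221068\right) - g{\left(582,314 \right)} = \left(2 \cdot 94^{2} - 221068\right) - \left(-19 + 2 \cdot 582\right) = \left(2 \cdot 8836 - 221068\right) - \left(-19 + 1164\right) = \left(17672 - 221068\right) - 1145 = -203396 - 1145 = -204541$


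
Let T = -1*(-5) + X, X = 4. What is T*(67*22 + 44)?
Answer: 13662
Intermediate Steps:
T = 9 (T = -1*(-5) + 4 = 5 + 4 = 9)
T*(67*22 + 44) = 9*(67*22 + 44) = 9*(1474 + 44) = 9*1518 = 13662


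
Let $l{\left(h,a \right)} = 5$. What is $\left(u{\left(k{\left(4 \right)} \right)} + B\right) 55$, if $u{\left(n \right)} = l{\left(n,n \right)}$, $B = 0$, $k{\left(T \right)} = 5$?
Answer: $275$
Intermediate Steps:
$u{\left(n \right)} = 5$
$\left(u{\left(k{\left(4 \right)} \right)} + B\right) 55 = \left(5 + 0\right) 55 = 5 \cdot 55 = 275$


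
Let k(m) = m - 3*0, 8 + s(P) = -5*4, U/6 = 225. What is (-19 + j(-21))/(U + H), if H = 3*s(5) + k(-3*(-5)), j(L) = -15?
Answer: -34/1281 ≈ -0.026542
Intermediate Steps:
U = 1350 (U = 6*225 = 1350)
s(P) = -28 (s(P) = -8 - 5*4 = -8 - 20 = -28)
k(m) = m (k(m) = m + 0 = m)
H = -69 (H = 3*(-28) - 3*(-5) = -84 + 15 = -69)
(-19 + j(-21))/(U + H) = (-19 - 15)/(1350 - 69) = -34/1281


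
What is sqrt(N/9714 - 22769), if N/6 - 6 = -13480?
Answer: I*sqrt(59703029215)/1619 ≈ 150.92*I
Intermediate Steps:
N = -80844 (N = 36 + 6*(-13480) = 36 - 80880 = -80844)
sqrt(N/9714 - 22769) = sqrt(-80844/9714 - 22769) = sqrt(-80844*1/9714 - 22769) = sqrt(-13474/1619 - 22769) = sqrt(-36876485/1619) = I*sqrt(59703029215)/1619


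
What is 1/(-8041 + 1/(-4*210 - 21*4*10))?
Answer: -1680/13508881 ≈ -0.00012436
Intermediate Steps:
1/(-8041 + 1/(-4*210 - 21*4*10)) = 1/(-8041 + 1/(-840 - 84*10)) = 1/(-8041 + 1/(-840 - 840)) = 1/(-8041 + 1/(-1680)) = 1/(-8041 - 1/1680) = 1/(-13508881/1680) = -1680/13508881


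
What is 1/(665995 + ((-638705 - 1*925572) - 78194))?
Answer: -1/976476 ≈ -1.0241e-6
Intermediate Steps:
1/(665995 + ((-638705 - 1*925572) - 78194)) = 1/(665995 + ((-638705 - 925572) - 78194)) = 1/(665995 + (-1564277 - 78194)) = 1/(665995 - 1642471) = 1/(-976476) = -1/976476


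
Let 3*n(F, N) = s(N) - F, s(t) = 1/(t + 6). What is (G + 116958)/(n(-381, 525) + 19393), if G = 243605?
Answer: 574376859/31095361 ≈ 18.471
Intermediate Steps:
s(t) = 1/(6 + t)
n(F, N) = -F/3 + 1/(3*(6 + N)) (n(F, N) = (1/(6 + N) - F)/3 = -F/3 + 1/(3*(6 + N)))
(G + 116958)/(n(-381, 525) + 19393) = (243605 + 116958)/((1 - 1*(-381)*(6 + 525))/(3*(6 + 525)) + 19393) = 360563/((⅓)*(1 - 1*(-381)*531)/531 + 19393) = 360563/((⅓)*(1/531)*(1 + 202311) + 19393) = 360563/((⅓)*(1/531)*202312 + 19393) = 360563/(202312/1593 + 19393) = 360563/(31095361/1593) = 360563*(1593/31095361) = 574376859/31095361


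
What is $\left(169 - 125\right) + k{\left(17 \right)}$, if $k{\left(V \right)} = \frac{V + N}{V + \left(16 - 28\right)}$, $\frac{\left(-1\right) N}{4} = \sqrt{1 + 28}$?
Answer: $\frac{237}{5} - \frac{4 \sqrt{29}}{5} \approx 43.092$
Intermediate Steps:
$N = - 4 \sqrt{29}$ ($N = - 4 \sqrt{1 + 28} = - 4 \sqrt{29} \approx -21.541$)
$k{\left(V \right)} = \frac{V - 4 \sqrt{29}}{-12 + V}$ ($k{\left(V \right)} = \frac{V - 4 \sqrt{29}}{V + \left(16 - 28\right)} = \frac{V - 4 \sqrt{29}}{V - 12} = \frac{V - 4 \sqrt{29}}{-12 + V}$)
$\left(169 - 125\right) + k{\left(17 \right)} = \left(169 - 125\right) + \frac{17 - 4 \sqrt{29}}{-12 + 17} = 44 + \frac{17 - 4 \sqrt{29}}{5} = 44 + \left(\frac{17}{5} - \frac{4 \sqrt{29}}{5}\right) = \frac{237}{5} - \frac{4 \sqrt{29}}{5}$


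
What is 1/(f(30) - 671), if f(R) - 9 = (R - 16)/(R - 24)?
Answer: -3/1979 ≈ -0.0015159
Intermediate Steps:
f(R) = 9 + (-16 + R)/(-24 + R) (f(R) = 9 + (R - 16)/(R - 24) = 9 + (-16 + R)/(-24 + R))
1/(f(30) - 671) = 1/(2*(-116 + 5*30)/(-24 + 30) - 671) = 1/(2*(-116 + 150)/6 - 671) = 1/(2*(⅙)*34 - 671) = 1/(34/3 - 671) = 1/(-1979/3) = -3/1979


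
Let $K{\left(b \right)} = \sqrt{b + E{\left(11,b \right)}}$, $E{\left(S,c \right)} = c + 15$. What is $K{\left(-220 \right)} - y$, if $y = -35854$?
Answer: $35854 + 5 i \sqrt{17} \approx 35854.0 + 20.616 i$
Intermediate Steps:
$E{\left(S,c \right)} = 15 + c$
$K{\left(b \right)} = \sqrt{15 + 2 b}$ ($K{\left(b \right)} = \sqrt{b + \left(15 + b\right)} = \sqrt{15 + 2 b}$)
$K{\left(-220 \right)} - y = \sqrt{15 + 2 \left(-220\right)} - -35854 = \sqrt{15 - 440} + 35854 = \sqrt{-425} + 35854 = 5 i \sqrt{17} + 35854 = 35854 + 5 i \sqrt{17}$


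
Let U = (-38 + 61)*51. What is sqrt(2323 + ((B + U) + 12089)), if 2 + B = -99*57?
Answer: 2*sqrt(2485) ≈ 99.700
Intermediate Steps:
B = -5645 (B = -2 - 99*57 = -2 - 5643 = -5645)
U = 1173 (U = 23*51 = 1173)
sqrt(2323 + ((B + U) + 12089)) = sqrt(2323 + ((-5645 + 1173) + 12089)) = sqrt(2323 + (-4472 + 12089)) = sqrt(2323 + 7617) = sqrt(9940) = 2*sqrt(2485)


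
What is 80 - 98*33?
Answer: -3154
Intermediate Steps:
80 - 98*33 = 80 - 3234 = -3154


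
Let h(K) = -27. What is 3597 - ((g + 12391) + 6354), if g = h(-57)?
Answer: -15121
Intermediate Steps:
g = -27
3597 - ((g + 12391) + 6354) = 3597 - ((-27 + 12391) + 6354) = 3597 - (12364 + 6354) = 3597 - 1*18718 = 3597 - 18718 = -15121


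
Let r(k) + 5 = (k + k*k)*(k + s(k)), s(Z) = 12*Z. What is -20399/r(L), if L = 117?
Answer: -20399/20998921 ≈ -0.00097143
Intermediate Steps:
r(k) = -5 + 13*k*(k + k²) (r(k) = -5 + (k + k*k)*(k + 12*k) = -5 + (k + k²)*(13*k) = -5 + 13*k*(k + k²))
-20399/r(L) = -20399/(-5 + 13*117² + 13*117³) = -20399/(-5 + 13*13689 + 13*1601613) = -20399/(-5 + 177957 + 20820969) = -20399/20998921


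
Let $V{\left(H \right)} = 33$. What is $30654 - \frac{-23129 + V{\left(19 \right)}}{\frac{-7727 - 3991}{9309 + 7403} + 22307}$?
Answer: $\frac{5713835977358}{186391433} \approx 30655.0$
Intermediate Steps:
$30654 - \frac{-23129 + V{\left(19 \right)}}{\frac{-7727 - 3991}{9309 + 7403} + 22307} = 30654 - \frac{-23129 + 33}{\frac{-7727 - 3991}{9309 + 7403} + 22307} = 30654 - - \frac{23096}{- \frac{11718}{16712} + 22307} = 30654 - - \frac{23096}{\left(-11718\right) \frac{1}{16712} + 22307} = 30654 - - \frac{23096}{- \frac{5859}{8356} + 22307} = 30654 - - \frac{23096}{\frac{186391433}{8356}} = 30654 - \left(-23096\right) \frac{8356}{186391433} = 30654 - - \frac{192990176}{186391433} = 30654 + \frac{192990176}{186391433} = \frac{5713835977358}{186391433}$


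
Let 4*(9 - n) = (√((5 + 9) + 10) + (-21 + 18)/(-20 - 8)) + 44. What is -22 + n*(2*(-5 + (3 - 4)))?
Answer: 65/28 + 6*√6 ≈ 17.018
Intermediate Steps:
n = -227/112 - √6/2 (n = 9 - ((√((5 + 9) + 10) + (-21 + 18)/(-20 - 8)) + 44)/4 = 9 - ((√(14 + 10) - 3/(-28)) + 44)/4 = 9 - ((√24 - 3*(-1/28)) + 44)/4 = 9 - ((2*√6 + 3/28) + 44)/4 = 9 - ((3/28 + 2*√6) + 44)/4 = 9 - (1235/28 + 2*√6)/4 = 9 + (-1235/112 - √6/2) = -227/112 - √6/2 ≈ -3.2515)
-22 + n*(2*(-5 + (3 - 4))) = -22 + (-227/112 - √6/2)*(2*(-5 + (3 - 4))) = -22 + (-227/112 - √6/2)*(2*(-5 - 1)) = -22 + (-227/112 - √6/2)*(2*(-6)) = -22 + (-227/112 - √6/2)*(-12) = -22 + (681/28 + 6*√6) = 65/28 + 6*√6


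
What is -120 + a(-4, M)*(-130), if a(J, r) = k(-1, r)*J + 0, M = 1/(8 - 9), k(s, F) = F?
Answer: -640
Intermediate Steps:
M = -1 (M = 1/(-1) = -1)
a(J, r) = J*r (a(J, r) = r*J + 0 = J*r + 0 = J*r)
-120 + a(-4, M)*(-130) = -120 - 4*(-1)*(-130) = -120 + 4*(-130) = -120 - 520 = -640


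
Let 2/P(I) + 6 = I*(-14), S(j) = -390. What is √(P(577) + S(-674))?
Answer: I*√6371732002/4042 ≈ 19.748*I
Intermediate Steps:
P(I) = 2/(-6 - 14*I) (P(I) = 2/(-6 + I*(-14)) = 2/(-6 - 14*I))
√(P(577) + S(-674)) = √(-1/(3 + 7*577) - 390) = √(-1/(3 + 4039) - 390) = √(-1/4042 - 390) = √(-1576381/4042) = I*√6371732002/4042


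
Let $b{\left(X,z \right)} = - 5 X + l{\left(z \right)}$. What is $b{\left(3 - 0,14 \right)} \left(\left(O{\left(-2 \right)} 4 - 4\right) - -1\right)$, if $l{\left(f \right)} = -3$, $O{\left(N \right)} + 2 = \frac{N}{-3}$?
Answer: $150$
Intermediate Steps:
$O{\left(N \right)} = -2 - \frac{N}{3}$ ($O{\left(N \right)} = -2 + \frac{N}{-3} = -2 + N \left(- \frac{1}{3}\right) = -2 - \frac{N}{3}$)
$b{\left(X,z \right)} = -3 - 5 X$ ($b{\left(X,z \right)} = - 5 X - 3 = -3 - 5 X$)
$b{\left(3 - 0,14 \right)} \left(\left(O{\left(-2 \right)} 4 - 4\right) - -1\right) = \left(-3 - 5 \left(3 - 0\right)\right) \left(\left(\left(-2 - - \frac{2}{3}\right) 4 - 4\right) - -1\right) = \left(-3 - 5 \left(3 + 0\right)\right) \left(\left(\left(-2 + \frac{2}{3}\right) 4 - 4\right) + 1\right) = \left(-3 - 15\right) \left(\left(\left(- \frac{4}{3}\right) 4 - 4\right) + 1\right) = \left(-3 - 15\right) \left(\left(- \frac{16}{3} - 4\right) + 1\right) = - 18 \left(- \frac{28}{3} + 1\right) = \left(-18\right) \left(- \frac{25}{3}\right) = 150$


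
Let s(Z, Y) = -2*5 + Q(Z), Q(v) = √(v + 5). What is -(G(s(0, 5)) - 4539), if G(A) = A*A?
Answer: 4434 + 20*√5 ≈ 4478.7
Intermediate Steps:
Q(v) = √(5 + v)
s(Z, Y) = -10 + √(5 + Z) (s(Z, Y) = -2*5 + √(5 + Z) = -10 + √(5 + Z))
G(A) = A²
-(G(s(0, 5)) - 4539) = -((-10 + √(5 + 0))² - 4539) = -((-10 + √5)² - 4539) = -(-4539 + (-10 + √5)²) = 4539 - (-10 + √5)²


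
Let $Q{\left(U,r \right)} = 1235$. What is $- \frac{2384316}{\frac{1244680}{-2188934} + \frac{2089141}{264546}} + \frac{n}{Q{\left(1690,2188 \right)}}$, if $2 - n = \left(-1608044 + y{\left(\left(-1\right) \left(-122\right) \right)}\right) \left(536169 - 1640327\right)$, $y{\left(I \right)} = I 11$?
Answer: $- \frac{3765141424038717694576518}{2620495031630645} \approx -1.4368 \cdot 10^{9}$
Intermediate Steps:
$y{\left(I \right)} = 11 I$
$n = -1774052866914$ ($n = 2 - \left(-1608044 + 11 \left(\left(-1\right) \left(-122\right)\right)\right) \left(536169 - 1640327\right) = 2 - \left(-1608044 + 11 \cdot 122\right) \left(-1104158\right) = 2 - \left(-1608044 + 1342\right) \left(-1104158\right) = 2 - \left(-1606702\right) \left(-1104158\right) = 2 - 1774052866916 = -1774052866914$)
$- \frac{2384316}{\frac{1244680}{-2188934} + \frac{2089141}{264546}} + \frac{n}{Q{\left(1690,2188 \right)}} = - \frac{2384316}{\frac{1244680}{-2188934} + \frac{2089141}{264546}} - \frac{1774052866914}{1235} = - \frac{2384316}{1244680 \left(- \frac{1}{2188934}\right) + 2089141 \cdot \frac{1}{264546}} - \frac{1774052866914}{1235} = - \frac{2384316}{- \frac{622340}{1094467} + \frac{2089141}{264546}} - \frac{1774052866914}{1235} = - \frac{2384316}{\frac{2121858325207}{289536866982}} - \frac{1774052866914}{1235} = \left(-2384316\right) \frac{289536866982}{2121858325207} - \frac{1774052866914}{1235} = - \frac{690347384535054312}{2121858325207} - \frac{1774052866914}{1235} = - \frac{3765141424038717694576518}{2620495031630645}$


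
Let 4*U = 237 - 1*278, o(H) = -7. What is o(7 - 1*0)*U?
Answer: 287/4 ≈ 71.750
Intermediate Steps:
U = -41/4 (U = (237 - 1*278)/4 = (237 - 278)/4 = (¼)*(-41) = -41/4 ≈ -10.250)
o(7 - 1*0)*U = -7*(-41/4) = 287/4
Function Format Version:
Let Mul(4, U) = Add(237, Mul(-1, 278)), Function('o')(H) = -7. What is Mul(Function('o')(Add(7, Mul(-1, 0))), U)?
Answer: Rational(287, 4) ≈ 71.750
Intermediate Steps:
U = Rational(-41, 4) (U = Mul(Rational(1, 4), Add(237, Mul(-1, 278))) = Mul(Rational(1, 4), Add(237, -278)) = Mul(Rational(1, 4), -41) = Rational(-41, 4) ≈ -10.250)
Mul(Function('o')(Add(7, Mul(-1, 0))), U) = Mul(-7, Rational(-41, 4)) = Rational(287, 4)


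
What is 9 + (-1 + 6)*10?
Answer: 59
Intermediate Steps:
9 + (-1 + 6)*10 = 9 + 5*10 = 9 + 50 = 59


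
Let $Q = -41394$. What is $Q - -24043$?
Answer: $-17351$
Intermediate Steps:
$Q - -24043 = -41394 - -24043 = -41394 + 24043 = -17351$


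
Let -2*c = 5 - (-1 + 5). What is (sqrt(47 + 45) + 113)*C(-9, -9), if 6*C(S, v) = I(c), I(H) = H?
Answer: -113/12 - sqrt(23)/6 ≈ -10.216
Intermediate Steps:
c = -1/2 (c = -(5 - (-1 + 5))/2 = -(5 - 1*4)/2 = -(5 - 4)/2 = -1/2*1 = -1/2 ≈ -0.50000)
C(S, v) = -1/12 (C(S, v) = (1/6)*(-1/2) = -1/12)
(sqrt(47 + 45) + 113)*C(-9, -9) = (sqrt(47 + 45) + 113)*(-1/12) = (sqrt(92) + 113)*(-1/12) = (2*sqrt(23) + 113)*(-1/12) = (113 + 2*sqrt(23))*(-1/12) = -113/12 - sqrt(23)/6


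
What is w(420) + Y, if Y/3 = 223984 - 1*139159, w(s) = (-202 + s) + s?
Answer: 255113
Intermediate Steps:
w(s) = -202 + 2*s
Y = 254475 (Y = 3*(223984 - 1*139159) = 3*(223984 - 139159) = 3*84825 = 254475)
w(420) + Y = (-202 + 2*420) + 254475 = (-202 + 840) + 254475 = 638 + 254475 = 255113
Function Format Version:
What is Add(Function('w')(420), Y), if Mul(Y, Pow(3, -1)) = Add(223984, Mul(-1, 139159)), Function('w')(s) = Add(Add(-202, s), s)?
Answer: 255113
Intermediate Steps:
Function('w')(s) = Add(-202, Mul(2, s))
Y = 254475 (Y = Mul(3, Add(223984, Mul(-1, 139159))) = Mul(3, Add(223984, -139159)) = Mul(3, 84825) = 254475)
Add(Function('w')(420), Y) = Add(Add(-202, Mul(2, 420)), 254475) = Add(Add(-202, 840), 254475) = Add(638, 254475) = 255113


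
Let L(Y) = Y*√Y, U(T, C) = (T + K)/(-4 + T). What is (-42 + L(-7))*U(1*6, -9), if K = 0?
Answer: -126 - 21*I*√7 ≈ -126.0 - 55.561*I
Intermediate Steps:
U(T, C) = T/(-4 + T) (U(T, C) = (T + 0)/(-4 + T) = T/(-4 + T))
L(Y) = Y^(3/2)
(-42 + L(-7))*U(1*6, -9) = (-42 + (-7)^(3/2))*((1*6)/(-4 + 1*6)) = (-42 - 7*I*√7)*(6/(-4 + 6)) = (-42 - 7*I*√7)*(6/2) = (-42 - 7*I*√7)*(6*(½)) = (-42 - 7*I*√7)*3 = -126 - 21*I*√7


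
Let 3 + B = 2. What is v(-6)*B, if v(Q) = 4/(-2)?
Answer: 2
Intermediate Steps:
B = -1 (B = -3 + 2 = -1)
v(Q) = -2 (v(Q) = 4*(-1/2) = -2)
v(-6)*B = -2*(-1) = 2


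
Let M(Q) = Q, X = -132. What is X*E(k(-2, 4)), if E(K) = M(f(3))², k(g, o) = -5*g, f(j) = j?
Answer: -1188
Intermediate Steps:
E(K) = 9 (E(K) = 3² = 9)
X*E(k(-2, 4)) = -132*9 = -1188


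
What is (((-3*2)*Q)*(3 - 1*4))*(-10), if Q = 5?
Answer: -300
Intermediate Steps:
(((-3*2)*Q)*(3 - 1*4))*(-10) = ((-3*2*5)*(3 - 1*4))*(-10) = ((-6*5)*(3 - 4))*(-10) = -30*(-1)*(-10) = 30*(-10) = -300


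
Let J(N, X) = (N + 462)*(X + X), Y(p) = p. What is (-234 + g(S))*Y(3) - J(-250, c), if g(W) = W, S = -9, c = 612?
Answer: -260217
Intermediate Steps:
J(N, X) = 2*X*(462 + N) (J(N, X) = (462 + N)*(2*X) = 2*X*(462 + N))
(-234 + g(S))*Y(3) - J(-250, c) = (-234 - 9)*3 - 2*612*(462 - 250) = -243*3 - 2*612*212 = -729 - 1*259488 = -729 - 259488 = -260217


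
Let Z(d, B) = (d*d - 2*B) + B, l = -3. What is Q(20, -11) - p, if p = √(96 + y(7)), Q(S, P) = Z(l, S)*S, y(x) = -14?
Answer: -220 - √82 ≈ -229.06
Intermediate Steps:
Z(d, B) = d² - B (Z(d, B) = (d² - 2*B) + B = d² - B)
Q(S, P) = S*(9 - S) (Q(S, P) = ((-3)² - S)*S = (9 - S)*S = S*(9 - S))
p = √82 (p = √(96 - 14) = √82 ≈ 9.0554)
Q(20, -11) - p = 20*(9 - 1*20) - √82 = 20*(9 - 20) - √82 = 20*(-11) - √82 = -220 - √82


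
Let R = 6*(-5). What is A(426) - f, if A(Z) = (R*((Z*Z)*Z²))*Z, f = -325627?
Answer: -420890622675653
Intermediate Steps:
R = -30
A(Z) = -30*Z⁵ (A(Z) = (-30*Z*Z*Z²)*Z = (-30*Z²*Z²)*Z = (-30*Z⁴)*Z = -30*Z⁵)
A(426) - f = -30*426⁵ - 1*(-325627) = -30*14029687433376 + 325627 = -420890623001280 + 325627 = -420890622675653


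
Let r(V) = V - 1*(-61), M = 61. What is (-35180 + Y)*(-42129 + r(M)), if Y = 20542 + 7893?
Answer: 283337215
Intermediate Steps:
r(V) = 61 + V (r(V) = V + 61 = 61 + V)
Y = 28435
(-35180 + Y)*(-42129 + r(M)) = (-35180 + 28435)*(-42129 + (61 + 61)) = -6745*(-42129 + 122) = -6745*(-42007) = 283337215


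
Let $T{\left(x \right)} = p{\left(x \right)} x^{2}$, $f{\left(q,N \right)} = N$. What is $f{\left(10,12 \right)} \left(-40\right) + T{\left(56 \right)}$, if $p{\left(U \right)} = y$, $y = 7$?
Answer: $21472$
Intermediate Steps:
$p{\left(U \right)} = 7$
$T{\left(x \right)} = 7 x^{2}$
$f{\left(10,12 \right)} \left(-40\right) + T{\left(56 \right)} = 12 \left(-40\right) + 7 \cdot 56^{2} = -480 + 7 \cdot 3136 = -480 + 21952 = 21472$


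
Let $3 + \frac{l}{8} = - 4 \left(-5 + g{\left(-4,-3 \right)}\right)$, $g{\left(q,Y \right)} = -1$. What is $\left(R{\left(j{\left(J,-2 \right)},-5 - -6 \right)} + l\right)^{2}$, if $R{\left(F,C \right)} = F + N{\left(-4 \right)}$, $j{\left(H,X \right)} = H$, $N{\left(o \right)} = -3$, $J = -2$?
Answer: $26569$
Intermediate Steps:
$R{\left(F,C \right)} = -3 + F$ ($R{\left(F,C \right)} = F - 3 = -3 + F$)
$l = 168$ ($l = -24 + 8 \left(- 4 \left(-5 - 1\right)\right) = -24 + 8 \left(\left(-4\right) \left(-6\right)\right) = -24 + 8 \cdot 24 = -24 + 192 = 168$)
$\left(R{\left(j{\left(J,-2 \right)},-5 - -6 \right)} + l\right)^{2} = \left(\left(-3 - 2\right) + 168\right)^{2} = \left(-5 + 168\right)^{2} = 163^{2} = 26569$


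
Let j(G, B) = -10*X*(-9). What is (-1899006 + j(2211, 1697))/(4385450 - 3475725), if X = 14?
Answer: -1897746/909725 ≈ -2.0861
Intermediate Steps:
j(G, B) = 1260 (j(G, B) = -10*14*(-9) = -140*(-9) = 1260)
(-1899006 + j(2211, 1697))/(4385450 - 3475725) = (-1899006 + 1260)/(4385450 - 3475725) = -1897746/909725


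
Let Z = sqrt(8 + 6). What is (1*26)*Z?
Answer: 26*sqrt(14) ≈ 97.283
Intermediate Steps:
Z = sqrt(14) ≈ 3.7417
(1*26)*Z = (1*26)*sqrt(14) = 26*sqrt(14)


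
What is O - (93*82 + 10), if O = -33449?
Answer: -41085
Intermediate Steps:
O - (93*82 + 10) = -33449 - (93*82 + 10) = -33449 - (7626 + 10) = -33449 - 1*7636 = -33449 - 7636 = -41085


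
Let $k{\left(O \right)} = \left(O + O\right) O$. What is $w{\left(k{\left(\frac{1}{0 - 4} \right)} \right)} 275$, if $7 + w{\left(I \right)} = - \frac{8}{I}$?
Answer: $-19525$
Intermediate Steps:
$k{\left(O \right)} = 2 O^{2}$ ($k{\left(O \right)} = 2 O O = 2 O^{2}$)
$w{\left(I \right)} = -7 - \frac{8}{I}$
$w{\left(k{\left(\frac{1}{0 - 4} \right)} \right)} 275 = \left(-7 - \frac{8}{2 \left(\frac{1}{0 - 4}\right)^{2}}\right) 275 = \left(-7 - \frac{8}{2 \left(\frac{1}{-4}\right)^{2}}\right) 275 = \left(-7 - \frac{8}{2 \left(- \frac{1}{4}\right)^{2}}\right) 275 = \left(-7 - \frac{8}{2 \cdot \frac{1}{16}}\right) 275 = \left(-7 - 8 \frac{1}{\frac{1}{8}}\right) 275 = \left(-7 - 64\right) 275 = \left(-71\right) 275 = -19525$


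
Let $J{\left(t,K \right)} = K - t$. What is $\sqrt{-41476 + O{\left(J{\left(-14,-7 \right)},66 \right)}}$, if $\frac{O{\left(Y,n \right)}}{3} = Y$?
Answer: $i \sqrt{41455} \approx 203.6 i$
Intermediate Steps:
$O{\left(Y,n \right)} = 3 Y$
$\sqrt{-41476 + O{\left(J{\left(-14,-7 \right)},66 \right)}} = \sqrt{-41476 + 3 \left(-7 - -14\right)} = \sqrt{-41476 + 3 \left(-7 + 14\right)} = \sqrt{-41476 + 3 \cdot 7} = \sqrt{-41476 + 21} = \sqrt{-41455} = i \sqrt{41455}$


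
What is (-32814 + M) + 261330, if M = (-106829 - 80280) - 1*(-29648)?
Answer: 71055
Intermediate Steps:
M = -157461 (M = -187109 + 29648 = -157461)
(-32814 + M) + 261330 = (-32814 - 157461) + 261330 = -190275 + 261330 = 71055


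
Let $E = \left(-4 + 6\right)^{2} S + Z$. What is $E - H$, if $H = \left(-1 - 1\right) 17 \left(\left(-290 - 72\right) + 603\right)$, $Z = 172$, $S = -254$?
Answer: $7350$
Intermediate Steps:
$H = -8194$ ($H = \left(-2\right) 17 \left(\left(-290 - 72\right) + 603\right) = - 34 \left(-362 + 603\right) = \left(-34\right) 241 = -8194$)
$E = -844$ ($E = \left(-4 + 6\right)^{2} \left(-254\right) + 172 = 2^{2} \left(-254\right) + 172 = 4 \left(-254\right) + 172 = -1016 + 172 = -844$)
$E - H = -844 - -8194 = -844 + 8194 = 7350$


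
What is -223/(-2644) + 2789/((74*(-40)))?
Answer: -1678509/1956560 ≈ -0.85789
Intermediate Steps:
-223/(-2644) + 2789/((74*(-40))) = -223*(-1/2644) + 2789/(-2960) = 223/2644 + 2789*(-1/2960) = 223/2644 - 2789/2960 = -1678509/1956560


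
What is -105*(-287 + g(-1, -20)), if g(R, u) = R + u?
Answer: 32340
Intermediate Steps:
-105*(-287 + g(-1, -20)) = -105*(-287 + (-1 - 20)) = -105*(-287 - 21) = -105*(-308) = 32340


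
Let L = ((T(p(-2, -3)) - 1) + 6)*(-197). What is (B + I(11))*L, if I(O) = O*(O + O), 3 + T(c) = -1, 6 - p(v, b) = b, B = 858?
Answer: -216700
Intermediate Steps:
p(v, b) = 6 - b
T(c) = -4 (T(c) = -3 - 1 = -4)
L = -197 (L = ((-4 - 1) + 6)*(-197) = (-5 + 6)*(-197) = 1*(-197) = -197)
I(O) = 2*O**2 (I(O) = O*(2*O) = 2*O**2)
(B + I(11))*L = (858 + 2*11**2)*(-197) = (858 + 2*121)*(-197) = (858 + 242)*(-197) = 1100*(-197) = -216700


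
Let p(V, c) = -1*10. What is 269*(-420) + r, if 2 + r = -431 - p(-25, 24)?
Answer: -113403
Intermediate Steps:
p(V, c) = -10
r = -423 (r = -2 + (-431 - 1*(-10)) = -2 + (-431 + 10) = -2 - 421 = -423)
269*(-420) + r = 269*(-420) - 423 = -112980 - 423 = -113403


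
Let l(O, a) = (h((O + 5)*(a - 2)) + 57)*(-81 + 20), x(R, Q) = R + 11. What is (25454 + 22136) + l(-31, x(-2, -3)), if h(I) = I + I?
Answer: 66317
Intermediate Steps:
x(R, Q) = 11 + R
h(I) = 2*I
l(O, a) = -3477 - 122*(-2 + a)*(5 + O) (l(O, a) = (2*((O + 5)*(a - 2)) + 57)*(-81 + 20) = (2*((5 + O)*(-2 + a)) + 57)*(-61) = (2*((-2 + a)*(5 + O)) + 57)*(-61) = (2*(-2 + a)*(5 + O) + 57)*(-61) = (57 + 2*(-2 + a)*(5 + O))*(-61) = -3477 - 122*(-2 + a)*(5 + O))
(25454 + 22136) + l(-31, x(-2, -3)) = (25454 + 22136) + (-2257 - 610*(11 - 2) + 244*(-31) - 122*(-31)*(11 - 2)) = 47590 + (-2257 - 610*9 - 7564 - 122*(-31)*9) = 47590 + (-2257 - 5490 - 7564 + 34038) = 47590 + 18727 = 66317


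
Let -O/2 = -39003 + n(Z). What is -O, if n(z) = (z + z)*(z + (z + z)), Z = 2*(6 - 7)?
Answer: -77958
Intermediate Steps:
Z = -2 (Z = 2*(-1) = -2)
n(z) = 6*z² (n(z) = (2*z)*(z + 2*z) = (2*z)*(3*z) = 6*z²)
O = 77958 (O = -2*(-39003 + 6*(-2)²) = -2*(-39003 + 6*4) = -2*(-39003 + 24) = -2*(-38979) = 77958)
-O = -1*77958 = -77958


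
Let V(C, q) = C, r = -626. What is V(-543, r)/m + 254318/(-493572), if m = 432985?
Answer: -55191944413/106854636210 ≈ -0.51651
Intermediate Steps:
V(-543, r)/m + 254318/(-493572) = -543/432985 + 254318/(-493572) = -543*1/432985 + 254318*(-1/493572) = -543/432985 - 127159/246786 = -55191944413/106854636210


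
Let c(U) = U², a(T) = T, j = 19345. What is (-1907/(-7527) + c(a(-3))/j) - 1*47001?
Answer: -6843769956157/145609815 ≈ -47001.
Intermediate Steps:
(-1907/(-7527) + c(a(-3))/j) - 1*47001 = (-1907/(-7527) + (-3)²/19345) - 1*47001 = (-1907*(-1/7527) + 9*(1/19345)) - 47001 = (1907/7527 + 9/19345) - 47001 = 36958658/145609815 - 47001 = -6843769956157/145609815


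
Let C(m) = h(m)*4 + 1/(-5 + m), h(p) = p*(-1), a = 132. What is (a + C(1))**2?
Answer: 261121/16 ≈ 16320.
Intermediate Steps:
h(p) = -p
C(m) = 1/(-5 + m) - 4*m (C(m) = -m*4 + 1/(-5 + m) = -4*m + 1/(-5 + m) = 1/(-5 + m) - 4*m)
(a + C(1))**2 = (132 + (1 - 4*1**2 + 20*1)/(-5 + 1))**2 = (132 + (1 - 4*1 + 20)/(-4))**2 = (132 - (1 - 4 + 20)/4)**2 = (132 - 1/4*17)**2 = (132 - 17/4)**2 = (511/4)**2 = 261121/16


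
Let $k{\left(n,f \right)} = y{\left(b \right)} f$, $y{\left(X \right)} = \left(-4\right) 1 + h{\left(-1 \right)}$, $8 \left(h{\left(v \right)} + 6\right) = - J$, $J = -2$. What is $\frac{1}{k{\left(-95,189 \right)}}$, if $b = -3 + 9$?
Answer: $- \frac{4}{7371} \approx -0.00054267$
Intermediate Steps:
$h{\left(v \right)} = - \frac{23}{4}$ ($h{\left(v \right)} = -6 + \frac{\left(-1\right) \left(-2\right)}{8} = -6 + \frac{1}{8} \cdot 2 = -6 + \frac{1}{4} = - \frac{23}{4}$)
$b = 6$
$y{\left(X \right)} = - \frac{39}{4}$ ($y{\left(X \right)} = \left(-4\right) 1 - \frac{23}{4} = -4 - \frac{23}{4} = - \frac{39}{4}$)
$k{\left(n,f \right)} = - \frac{39 f}{4}$
$\frac{1}{k{\left(-95,189 \right)}} = \frac{1}{\left(- \frac{39}{4}\right) 189} = \frac{1}{- \frac{7371}{4}} = - \frac{4}{7371}$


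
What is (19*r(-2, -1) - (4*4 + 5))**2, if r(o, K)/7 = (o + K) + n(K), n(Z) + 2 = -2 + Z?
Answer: 1177225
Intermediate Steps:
n(Z) = -4 + Z (n(Z) = -2 + (-2 + Z) = -4 + Z)
r(o, K) = -28 + 7*o + 14*K (r(o, K) = 7*((o + K) + (-4 + K)) = 7*((K + o) + (-4 + K)) = 7*(-4 + o + 2*K) = -28 + 7*o + 14*K)
(19*r(-2, -1) - (4*4 + 5))**2 = (19*(-28 + 7*(-2) + 14*(-1)) - (4*4 + 5))**2 = (19*(-28 - 14 - 14) - (16 + 5))**2 = (19*(-56) - 1*21)**2 = (-1064 - 21)**2 = (-1085)**2 = 1177225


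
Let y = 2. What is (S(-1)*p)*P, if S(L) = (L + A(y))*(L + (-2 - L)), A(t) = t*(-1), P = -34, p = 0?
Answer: 0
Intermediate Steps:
A(t) = -t
S(L) = 4 - 2*L (S(L) = (L - 1*2)*(L + (-2 - L)) = (L - 2)*(-2) = (-2 + L)*(-2) = 4 - 2*L)
(S(-1)*p)*P = ((4 - 2*(-1))*0)*(-34) = ((4 + 2)*0)*(-34) = (6*0)*(-34) = 0*(-34) = 0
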